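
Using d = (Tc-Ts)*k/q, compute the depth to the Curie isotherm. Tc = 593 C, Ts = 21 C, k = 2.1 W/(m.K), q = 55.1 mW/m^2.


T_Curie - T_surf = 593 - 21 = 572 C
Convert q to W/m^2: 55.1 mW/m^2 = 0.0551 W/m^2
d = 572 * 2.1 / 0.0551 = 21800.36 m

21800.36


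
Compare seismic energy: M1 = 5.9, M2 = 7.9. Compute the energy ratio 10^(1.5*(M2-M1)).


M2 - M1 = 7.9 - 5.9 = 2.0
1.5 * 2.0 = 3.0
ratio = 10^3.0 = 1000.0

1000.0


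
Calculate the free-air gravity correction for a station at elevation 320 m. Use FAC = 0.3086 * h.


FAC = 0.3086 * h
= 0.3086 * 320
= 98.752 mGal

98.752


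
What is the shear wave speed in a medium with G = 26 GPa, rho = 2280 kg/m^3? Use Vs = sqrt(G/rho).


Convert G to Pa: G = 26e9 Pa
Compute G/rho = 26e9 / 2280 = 11403508.7719
Vs = sqrt(11403508.7719) = 3376.91 m/s

3376.91


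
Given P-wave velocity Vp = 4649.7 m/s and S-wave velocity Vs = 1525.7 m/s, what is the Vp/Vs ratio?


Vp/Vs = 4649.7 / 1525.7
= 3.0476

3.0476


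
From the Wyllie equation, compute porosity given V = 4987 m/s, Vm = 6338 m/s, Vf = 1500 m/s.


1/V - 1/Vm = 1/4987 - 1/6338 = 4.274e-05
1/Vf - 1/Vm = 1/1500 - 1/6338 = 0.00050889
phi = 4.274e-05 / 0.00050889 = 0.084

0.084


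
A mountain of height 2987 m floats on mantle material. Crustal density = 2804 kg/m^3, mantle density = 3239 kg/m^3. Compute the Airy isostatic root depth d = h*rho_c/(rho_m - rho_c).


rho_m - rho_c = 3239 - 2804 = 435
d = 2987 * 2804 / 435
= 8375548 / 435
= 19254.13 m

19254.13


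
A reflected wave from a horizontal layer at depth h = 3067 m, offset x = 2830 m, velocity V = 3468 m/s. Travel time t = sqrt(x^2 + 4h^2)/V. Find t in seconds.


x^2 + 4h^2 = 2830^2 + 4*3067^2 = 8008900 + 37625956 = 45634856
sqrt(45634856) = 6755.3576
t = 6755.3576 / 3468 = 1.9479 s

1.9479


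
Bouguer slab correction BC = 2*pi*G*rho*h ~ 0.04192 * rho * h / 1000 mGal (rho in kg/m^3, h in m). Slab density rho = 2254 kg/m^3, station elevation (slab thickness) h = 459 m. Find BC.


BC = 0.04192 * rho * h / 1000
= 0.04192 * 2254 * 459 / 1000
= 43.3698 mGal

43.3698


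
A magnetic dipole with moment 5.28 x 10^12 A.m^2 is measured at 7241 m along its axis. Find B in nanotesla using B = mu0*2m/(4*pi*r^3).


m = 5.28 x 10^12 = 5280000000000 A.m^2
2m = 10560000000000 A.m^2
r^3 = 7241^3 = 379660698521
B = (4pi*10^-7) * 10560000000000 / (4*pi * 379660698521) * 1e9
= 13270087.368763 / 4770957045321.37 * 1e9
= 2781.4309 nT

2781.4309


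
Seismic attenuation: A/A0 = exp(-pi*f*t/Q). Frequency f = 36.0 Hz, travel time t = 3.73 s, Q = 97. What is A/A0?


pi*f*t/Q = pi*36.0*3.73/97 = 4.349001
A/A0 = exp(-4.349001) = 0.01292

0.01292


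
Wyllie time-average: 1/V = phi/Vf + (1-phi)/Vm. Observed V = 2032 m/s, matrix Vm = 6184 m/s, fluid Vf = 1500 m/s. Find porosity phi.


1/V - 1/Vm = 1/2032 - 1/6184 = 0.00033042
1/Vf - 1/Vm = 1/1500 - 1/6184 = 0.00050496
phi = 0.00033042 / 0.00050496 = 0.6543

0.6543


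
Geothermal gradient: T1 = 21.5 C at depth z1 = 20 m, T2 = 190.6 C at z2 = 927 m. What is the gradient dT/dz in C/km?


dT = 190.6 - 21.5 = 169.1 C
dz = 927 - 20 = 907 m
gradient = dT/dz * 1000 = 169.1/907 * 1000 = 186.4388 C/km

186.4388


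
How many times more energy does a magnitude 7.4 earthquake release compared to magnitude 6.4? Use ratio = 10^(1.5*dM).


M2 - M1 = 7.4 - 6.4 = 1.0
1.5 * 1.0 = 1.5
ratio = 10^1.5 = 31.62

31.62


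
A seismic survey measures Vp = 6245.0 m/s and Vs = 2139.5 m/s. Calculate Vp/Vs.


Vp/Vs = 6245.0 / 2139.5
= 2.9189

2.9189


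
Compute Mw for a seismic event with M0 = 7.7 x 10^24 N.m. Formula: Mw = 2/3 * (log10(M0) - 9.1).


log10(M0) = log10(7.7 x 10^24) = 24.8865
Mw = 2/3 * (24.8865 - 9.1)
= 2/3 * 15.7865
= 10.52

10.52


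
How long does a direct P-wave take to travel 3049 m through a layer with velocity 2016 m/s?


t = x / V
= 3049 / 2016
= 1.5124 s

1.5124


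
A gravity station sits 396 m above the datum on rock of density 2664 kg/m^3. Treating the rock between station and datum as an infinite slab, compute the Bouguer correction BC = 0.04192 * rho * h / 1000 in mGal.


BC = 0.04192 * rho * h / 1000
= 0.04192 * 2664 * 396 / 1000
= 44.2233 mGal

44.2233


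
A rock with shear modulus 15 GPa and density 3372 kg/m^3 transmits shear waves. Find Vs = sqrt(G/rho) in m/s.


Convert G to Pa: G = 15e9 Pa
Compute G/rho = 15e9 / 3372 = 4448398.5765
Vs = sqrt(4448398.5765) = 2109.12 m/s

2109.12


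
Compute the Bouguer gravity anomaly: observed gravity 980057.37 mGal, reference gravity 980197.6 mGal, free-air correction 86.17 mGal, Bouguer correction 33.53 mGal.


BA = g_obs - g_ref + FAC - BC
= 980057.37 - 980197.6 + 86.17 - 33.53
= -87.59 mGal

-87.59


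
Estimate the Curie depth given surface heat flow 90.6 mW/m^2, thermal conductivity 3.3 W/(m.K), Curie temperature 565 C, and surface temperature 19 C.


T_Curie - T_surf = 565 - 19 = 546 C
Convert q to W/m^2: 90.6 mW/m^2 = 0.0906 W/m^2
d = 546 * 3.3 / 0.0906 = 19887.42 m

19887.42


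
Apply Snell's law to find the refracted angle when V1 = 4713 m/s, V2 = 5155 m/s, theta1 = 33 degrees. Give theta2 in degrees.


sin(theta1) = sin(33 deg) = 0.544639
sin(theta2) = V2/V1 * sin(theta1) = 5155/4713 * 0.544639 = 0.595717
theta2 = arcsin(0.595717) = 36.5638 degrees

36.5638


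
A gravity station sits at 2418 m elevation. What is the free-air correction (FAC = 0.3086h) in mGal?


FAC = 0.3086 * h
= 0.3086 * 2418
= 746.1948 mGal

746.1948


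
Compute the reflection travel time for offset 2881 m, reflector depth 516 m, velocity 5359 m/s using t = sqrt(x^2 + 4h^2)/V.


x^2 + 4h^2 = 2881^2 + 4*516^2 = 8300161 + 1065024 = 9365185
sqrt(9365185) = 3060.259
t = 3060.259 / 5359 = 0.5711 s

0.5711


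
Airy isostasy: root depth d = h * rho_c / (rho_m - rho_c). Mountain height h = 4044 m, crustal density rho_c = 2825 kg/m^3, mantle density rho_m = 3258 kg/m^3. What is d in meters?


rho_m - rho_c = 3258 - 2825 = 433
d = 4044 * 2825 / 433
= 11424300 / 433
= 26384.06 m

26384.06


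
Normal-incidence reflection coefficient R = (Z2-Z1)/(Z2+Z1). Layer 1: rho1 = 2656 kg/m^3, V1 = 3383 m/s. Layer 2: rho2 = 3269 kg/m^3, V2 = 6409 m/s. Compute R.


Z1 = 2656 * 3383 = 8985248
Z2 = 3269 * 6409 = 20951021
R = (20951021 - 8985248) / (20951021 + 8985248) = 11965773 / 29936269 = 0.3997

0.3997


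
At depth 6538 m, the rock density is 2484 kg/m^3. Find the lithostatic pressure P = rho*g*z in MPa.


P = rho * g * z / 1e6
= 2484 * 9.81 * 6538 / 1e6
= 159318245.52 / 1e6
= 159.3182 MPa

159.3182


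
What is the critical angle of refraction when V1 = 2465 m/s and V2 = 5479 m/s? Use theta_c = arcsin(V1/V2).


V1/V2 = 2465/5479 = 0.4499
theta_c = arcsin(0.4499) = 26.7372 degrees

26.7372


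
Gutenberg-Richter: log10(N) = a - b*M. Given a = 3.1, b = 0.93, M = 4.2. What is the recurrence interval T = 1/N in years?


log10(N) = 3.1 - 0.93*4.2 = -0.806
N = 10^-0.806 = 0.156315
T = 1/N = 1/0.156315 = 6.3973 years

6.3973


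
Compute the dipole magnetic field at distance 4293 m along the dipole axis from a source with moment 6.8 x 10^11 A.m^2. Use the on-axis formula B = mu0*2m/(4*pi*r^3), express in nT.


m = 6.8 x 10^11 = 680000000000 A.m^2
2m = 1360000000000 A.m^2
r^3 = 4293^3 = 79119341757
B = (4pi*10^-7) * 1360000000000 / (4*pi * 79119341757) * 1e9
= 1709026.403553 / 994242971282.61 * 1e9
= 1718.9223 nT

1718.9223


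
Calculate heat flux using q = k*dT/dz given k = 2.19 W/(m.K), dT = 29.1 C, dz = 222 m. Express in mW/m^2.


q = k * dT / dz * 1000
= 2.19 * 29.1 / 222 * 1000
= 0.287068 * 1000
= 287.0676 mW/m^2

287.0676


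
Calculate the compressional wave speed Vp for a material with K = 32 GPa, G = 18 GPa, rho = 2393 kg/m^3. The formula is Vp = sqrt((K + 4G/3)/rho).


First compute the effective modulus:
K + 4G/3 = 32e9 + 4*18e9/3 = 56000000000.0 Pa
Then divide by density:
56000000000.0 / 2393 = 23401587.9649 Pa/(kg/m^3)
Take the square root:
Vp = sqrt(23401587.9649) = 4837.52 m/s

4837.52


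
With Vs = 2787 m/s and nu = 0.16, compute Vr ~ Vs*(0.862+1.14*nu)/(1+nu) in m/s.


Numerator factor = 0.862 + 1.14*0.16 = 1.0444
Denominator = 1 + 0.16 = 1.16
Vr = 2787 * 1.0444 / 1.16 = 2509.26 m/s

2509.26


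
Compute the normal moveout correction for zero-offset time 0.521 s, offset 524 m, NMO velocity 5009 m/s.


x/Vnmo = 524/5009 = 0.104612
(x/Vnmo)^2 = 0.010944
t0^2 = 0.271441
sqrt(0.271441 + 0.010944) = 0.531399
dt = 0.531399 - 0.521 = 0.010399

0.010399


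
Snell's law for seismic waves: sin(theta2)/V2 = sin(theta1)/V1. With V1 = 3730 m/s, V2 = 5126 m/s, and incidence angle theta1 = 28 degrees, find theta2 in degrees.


sin(theta1) = sin(28 deg) = 0.469472
sin(theta2) = V2/V1 * sin(theta1) = 5126/3730 * 0.469472 = 0.645177
theta2 = arcsin(0.645177) = 40.179 degrees

40.179


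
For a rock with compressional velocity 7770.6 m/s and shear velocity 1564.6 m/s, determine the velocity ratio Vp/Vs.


Vp/Vs = 7770.6 / 1564.6
= 4.9665

4.9665


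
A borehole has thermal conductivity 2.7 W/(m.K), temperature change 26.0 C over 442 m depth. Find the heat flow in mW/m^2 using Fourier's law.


q = k * dT / dz * 1000
= 2.7 * 26.0 / 442 * 1000
= 0.158824 * 1000
= 158.8235 mW/m^2

158.8235


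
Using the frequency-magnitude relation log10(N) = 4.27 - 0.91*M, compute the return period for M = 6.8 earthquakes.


log10(N) = 4.27 - 0.91*6.8 = -1.918
N = 10^-1.918 = 0.012078
T = 1/N = 1/0.012078 = 82.7942 years

82.7942


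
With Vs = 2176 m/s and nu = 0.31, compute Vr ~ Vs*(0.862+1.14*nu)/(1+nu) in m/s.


Numerator factor = 0.862 + 1.14*0.31 = 1.2154
Denominator = 1 + 0.31 = 1.31
Vr = 2176 * 1.2154 / 1.31 = 2018.86 m/s

2018.86


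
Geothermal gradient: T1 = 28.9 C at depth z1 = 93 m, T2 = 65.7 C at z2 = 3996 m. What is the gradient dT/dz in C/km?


dT = 65.7 - 28.9 = 36.8 C
dz = 3996 - 93 = 3903 m
gradient = dT/dz * 1000 = 36.8/3903 * 1000 = 9.4286 C/km

9.4286


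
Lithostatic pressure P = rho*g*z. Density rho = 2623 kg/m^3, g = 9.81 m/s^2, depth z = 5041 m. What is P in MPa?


P = rho * g * z / 1e6
= 2623 * 9.81 * 5041 / 1e6
= 129713146.83 / 1e6
= 129.7131 MPa

129.7131


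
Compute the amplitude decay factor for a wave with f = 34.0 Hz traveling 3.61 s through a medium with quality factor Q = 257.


pi*f*t/Q = pi*34.0*3.61/257 = 1.500386
A/A0 = exp(-1.500386) = 0.223044

0.223044


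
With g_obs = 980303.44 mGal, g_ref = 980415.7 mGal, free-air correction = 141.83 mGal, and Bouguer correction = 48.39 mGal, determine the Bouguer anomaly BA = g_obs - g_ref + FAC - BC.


BA = g_obs - g_ref + FAC - BC
= 980303.44 - 980415.7 + 141.83 - 48.39
= -18.82 mGal

-18.82


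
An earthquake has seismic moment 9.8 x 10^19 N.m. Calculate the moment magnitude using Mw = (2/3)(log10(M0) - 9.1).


log10(M0) = log10(9.8 x 10^19) = 19.9912
Mw = 2/3 * (19.9912 - 9.1)
= 2/3 * 10.8912
= 7.26

7.26


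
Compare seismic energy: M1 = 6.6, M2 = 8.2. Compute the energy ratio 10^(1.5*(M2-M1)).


M2 - M1 = 8.2 - 6.6 = 1.6
1.5 * 1.6 = 2.4
ratio = 10^2.4 = 251.19

251.19


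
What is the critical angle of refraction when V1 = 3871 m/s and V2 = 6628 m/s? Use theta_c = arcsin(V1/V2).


V1/V2 = 3871/6628 = 0.584037
theta_c = arcsin(0.584037) = 35.735 degrees

35.735


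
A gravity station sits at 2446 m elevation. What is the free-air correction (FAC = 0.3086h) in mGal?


FAC = 0.3086 * h
= 0.3086 * 2446
= 754.8356 mGal

754.8356


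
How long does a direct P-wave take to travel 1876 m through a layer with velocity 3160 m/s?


t = x / V
= 1876 / 3160
= 0.5937 s

0.5937


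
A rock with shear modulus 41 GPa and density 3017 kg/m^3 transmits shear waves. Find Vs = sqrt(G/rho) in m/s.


Convert G to Pa: G = 41e9 Pa
Compute G/rho = 41e9 / 3017 = 13589658.6013
Vs = sqrt(13589658.6013) = 3686.42 m/s

3686.42


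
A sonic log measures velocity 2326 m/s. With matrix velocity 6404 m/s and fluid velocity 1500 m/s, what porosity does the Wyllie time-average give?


1/V - 1/Vm = 1/2326 - 1/6404 = 0.00027377
1/Vf - 1/Vm = 1/1500 - 1/6404 = 0.00051051
phi = 0.00027377 / 0.00051051 = 0.5363

0.5363


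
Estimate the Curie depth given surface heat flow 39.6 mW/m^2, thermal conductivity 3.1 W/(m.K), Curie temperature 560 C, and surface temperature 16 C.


T_Curie - T_surf = 560 - 16 = 544 C
Convert q to W/m^2: 39.6 mW/m^2 = 0.0396 W/m^2
d = 544 * 3.1 / 0.0396 = 42585.86 m

42585.86


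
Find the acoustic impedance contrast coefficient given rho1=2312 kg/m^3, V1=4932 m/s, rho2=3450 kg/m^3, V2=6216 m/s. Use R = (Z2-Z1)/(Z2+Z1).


Z1 = 2312 * 4932 = 11402784
Z2 = 3450 * 6216 = 21445200
R = (21445200 - 11402784) / (21445200 + 11402784) = 10042416 / 32847984 = 0.3057

0.3057


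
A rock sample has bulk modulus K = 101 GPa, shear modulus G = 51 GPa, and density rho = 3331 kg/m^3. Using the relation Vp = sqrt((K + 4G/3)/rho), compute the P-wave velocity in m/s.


First compute the effective modulus:
K + 4G/3 = 101e9 + 4*51e9/3 = 169000000000.0 Pa
Then divide by density:
169000000000.0 / 3331 = 50735514.8604 Pa/(kg/m^3)
Take the square root:
Vp = sqrt(50735514.8604) = 7122.89 m/s

7122.89


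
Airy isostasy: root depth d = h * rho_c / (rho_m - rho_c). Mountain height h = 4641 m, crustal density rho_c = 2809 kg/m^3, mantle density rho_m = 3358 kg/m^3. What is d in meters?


rho_m - rho_c = 3358 - 2809 = 549
d = 4641 * 2809 / 549
= 13036569 / 549
= 23746.03 m

23746.03


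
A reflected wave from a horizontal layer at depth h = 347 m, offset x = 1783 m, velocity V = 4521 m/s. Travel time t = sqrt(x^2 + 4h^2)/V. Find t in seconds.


x^2 + 4h^2 = 1783^2 + 4*347^2 = 3179089 + 481636 = 3660725
sqrt(3660725) = 1913.3021
t = 1913.3021 / 4521 = 0.4232 s

0.4232


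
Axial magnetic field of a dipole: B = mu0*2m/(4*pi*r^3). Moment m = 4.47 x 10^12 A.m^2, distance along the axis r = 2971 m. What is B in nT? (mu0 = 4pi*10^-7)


m = 4.47 x 10^12 = 4470000000000 A.m^2
2m = 8940000000000 A.m^2
r^3 = 2971^3 = 26224544611
B = (4pi*10^-7) * 8940000000000 / (4*pi * 26224544611) * 1e9
= 11234335.329237 / 329547346774.62 * 1e9
= 34090.2011 nT

34090.2011


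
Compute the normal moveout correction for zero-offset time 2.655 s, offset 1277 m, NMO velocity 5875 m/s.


x/Vnmo = 1277/5875 = 0.217362
(x/Vnmo)^2 = 0.047246
t0^2 = 7.049025
sqrt(7.049025 + 0.047246) = 2.663883
dt = 2.663883 - 2.655 = 0.008883

0.008883


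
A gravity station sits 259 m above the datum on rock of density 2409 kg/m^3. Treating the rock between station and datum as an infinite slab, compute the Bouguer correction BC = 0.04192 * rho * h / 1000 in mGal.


BC = 0.04192 * rho * h / 1000
= 0.04192 * 2409 * 259 / 1000
= 26.1552 mGal

26.1552


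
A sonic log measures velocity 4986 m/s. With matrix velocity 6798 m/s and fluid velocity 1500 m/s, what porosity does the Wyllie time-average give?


1/V - 1/Vm = 1/4986 - 1/6798 = 5.346e-05
1/Vf - 1/Vm = 1/1500 - 1/6798 = 0.00051956
phi = 5.346e-05 / 0.00051956 = 0.1029

0.1029


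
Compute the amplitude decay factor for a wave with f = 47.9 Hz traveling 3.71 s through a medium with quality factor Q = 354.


pi*f*t/Q = pi*47.9*3.71/354 = 1.577088
A/A0 = exp(-1.577088) = 0.206576

0.206576


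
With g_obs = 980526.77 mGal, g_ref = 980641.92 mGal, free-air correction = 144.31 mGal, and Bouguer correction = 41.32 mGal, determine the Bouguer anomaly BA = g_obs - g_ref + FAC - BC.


BA = g_obs - g_ref + FAC - BC
= 980526.77 - 980641.92 + 144.31 - 41.32
= -12.16 mGal

-12.16


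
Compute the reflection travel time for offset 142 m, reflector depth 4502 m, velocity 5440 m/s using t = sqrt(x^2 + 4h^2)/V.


x^2 + 4h^2 = 142^2 + 4*4502^2 = 20164 + 81072016 = 81092180
sqrt(81092180) = 9005.1197
t = 9005.1197 / 5440 = 1.6554 s

1.6554


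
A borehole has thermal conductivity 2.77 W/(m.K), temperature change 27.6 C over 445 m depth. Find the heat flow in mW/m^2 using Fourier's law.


q = k * dT / dz * 1000
= 2.77 * 27.6 / 445 * 1000
= 0.171802 * 1000
= 171.8022 mW/m^2

171.8022


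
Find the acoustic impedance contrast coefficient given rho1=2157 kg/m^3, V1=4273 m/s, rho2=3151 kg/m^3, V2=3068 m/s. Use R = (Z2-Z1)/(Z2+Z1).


Z1 = 2157 * 4273 = 9216861
Z2 = 3151 * 3068 = 9667268
R = (9667268 - 9216861) / (9667268 + 9216861) = 450407 / 18884129 = 0.0239

0.0239


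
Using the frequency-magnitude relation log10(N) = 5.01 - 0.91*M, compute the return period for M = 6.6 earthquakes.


log10(N) = 5.01 - 0.91*6.6 = -0.996
N = 10^-0.996 = 0.100925
T = 1/N = 1/0.100925 = 9.9083 years

9.9083


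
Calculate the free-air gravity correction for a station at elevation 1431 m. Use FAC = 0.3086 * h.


FAC = 0.3086 * h
= 0.3086 * 1431
= 441.6066 mGal

441.6066


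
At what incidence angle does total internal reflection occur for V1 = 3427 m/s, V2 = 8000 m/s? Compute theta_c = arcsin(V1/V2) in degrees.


V1/V2 = 3427/8000 = 0.428375
theta_c = arcsin(0.428375) = 25.3645 degrees

25.3645


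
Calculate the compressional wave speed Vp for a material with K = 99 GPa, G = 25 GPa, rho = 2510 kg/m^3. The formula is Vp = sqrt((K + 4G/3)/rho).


First compute the effective modulus:
K + 4G/3 = 99e9 + 4*25e9/3 = 132333333333.33 Pa
Then divide by density:
132333333333.33 / 2510 = 52722443.5591 Pa/(kg/m^3)
Take the square root:
Vp = sqrt(52722443.5591) = 7261.02 m/s

7261.02


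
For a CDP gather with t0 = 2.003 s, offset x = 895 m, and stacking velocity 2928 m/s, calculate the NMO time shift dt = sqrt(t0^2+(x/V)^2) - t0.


x/Vnmo = 895/2928 = 0.305669
(x/Vnmo)^2 = 0.093434
t0^2 = 4.012009
sqrt(4.012009 + 0.093434) = 2.026189
dt = 2.026189 - 2.003 = 0.023189

0.023189


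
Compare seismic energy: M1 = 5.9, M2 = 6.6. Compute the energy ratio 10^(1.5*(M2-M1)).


M2 - M1 = 6.6 - 5.9 = 0.7
1.5 * 0.7 = 1.05
ratio = 10^1.05 = 11.22

11.22


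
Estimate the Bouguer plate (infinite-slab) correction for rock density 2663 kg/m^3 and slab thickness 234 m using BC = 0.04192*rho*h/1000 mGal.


BC = 0.04192 * rho * h / 1000
= 0.04192 * 2663 * 234 / 1000
= 26.1221 mGal

26.1221


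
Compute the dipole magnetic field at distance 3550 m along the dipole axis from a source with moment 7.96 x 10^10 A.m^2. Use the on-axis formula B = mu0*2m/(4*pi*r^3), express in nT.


m = 7.96 x 10^10 = 79600000000 A.m^2
2m = 159200000000 A.m^2
r^3 = 3550^3 = 44738875000
B = (4pi*10^-7) * 159200000000 / (4*pi * 44738875000) * 1e9
= 200056.620181 / 562205284119.49 * 1e9
= 355.8427 nT

355.8427


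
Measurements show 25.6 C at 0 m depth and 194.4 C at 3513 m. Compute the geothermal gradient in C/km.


dT = 194.4 - 25.6 = 168.8 C
dz = 3513 - 0 = 3513 m
gradient = dT/dz * 1000 = 168.8/3513 * 1000 = 48.0501 C/km

48.0501


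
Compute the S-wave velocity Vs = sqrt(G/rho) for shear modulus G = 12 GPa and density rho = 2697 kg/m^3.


Convert G to Pa: G = 12e9 Pa
Compute G/rho = 12e9 / 2697 = 4449388.2091
Vs = sqrt(4449388.2091) = 2109.36 m/s

2109.36


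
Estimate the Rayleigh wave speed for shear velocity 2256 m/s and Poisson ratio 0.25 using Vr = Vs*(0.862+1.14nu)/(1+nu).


Numerator factor = 0.862 + 1.14*0.25 = 1.147
Denominator = 1 + 0.25 = 1.25
Vr = 2256 * 1.147 / 1.25 = 2070.11 m/s

2070.11


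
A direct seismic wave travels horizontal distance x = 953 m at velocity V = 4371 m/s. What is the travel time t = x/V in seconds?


t = x / V
= 953 / 4371
= 0.218 s

0.218


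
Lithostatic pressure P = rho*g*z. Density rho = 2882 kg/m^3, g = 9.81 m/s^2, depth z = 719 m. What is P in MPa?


P = rho * g * z / 1e6
= 2882 * 9.81 * 719 / 1e6
= 20327869.98 / 1e6
= 20.3279 MPa

20.3279


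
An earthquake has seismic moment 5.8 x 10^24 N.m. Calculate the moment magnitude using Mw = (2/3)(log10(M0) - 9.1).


log10(M0) = log10(5.8 x 10^24) = 24.7634
Mw = 2/3 * (24.7634 - 9.1)
= 2/3 * 15.6634
= 10.44

10.44


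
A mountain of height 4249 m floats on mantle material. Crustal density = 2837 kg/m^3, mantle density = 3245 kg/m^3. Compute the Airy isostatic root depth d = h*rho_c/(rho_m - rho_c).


rho_m - rho_c = 3245 - 2837 = 408
d = 4249 * 2837 / 408
= 12054413 / 408
= 29545.13 m

29545.13


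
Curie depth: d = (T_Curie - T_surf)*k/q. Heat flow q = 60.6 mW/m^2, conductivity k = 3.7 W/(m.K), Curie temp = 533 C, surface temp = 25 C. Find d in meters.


T_Curie - T_surf = 533 - 25 = 508 C
Convert q to W/m^2: 60.6 mW/m^2 = 0.0606 W/m^2
d = 508 * 3.7 / 0.0606 = 31016.5 m

31016.5


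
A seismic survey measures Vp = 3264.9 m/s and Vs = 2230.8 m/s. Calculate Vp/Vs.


Vp/Vs = 3264.9 / 2230.8
= 1.4636

1.4636


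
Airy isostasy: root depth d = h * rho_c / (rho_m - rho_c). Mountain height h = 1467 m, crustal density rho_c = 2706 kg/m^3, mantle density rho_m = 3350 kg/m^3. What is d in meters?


rho_m - rho_c = 3350 - 2706 = 644
d = 1467 * 2706 / 644
= 3969702 / 644
= 6164.13 m

6164.13


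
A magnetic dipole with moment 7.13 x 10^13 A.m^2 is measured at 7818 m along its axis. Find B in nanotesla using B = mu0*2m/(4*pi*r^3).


m = 7.13 x 10^13 = 71300000000000 A.m^2
2m = 142600000000000 A.m^2
r^3 = 7818^3 = 477844947432
B = (4pi*10^-7) * 142600000000000 / (4*pi * 477844947432) * 1e9
= 179196444.960762 / 6004776705629.49 * 1e9
= 29842.3162 nT

29842.3162


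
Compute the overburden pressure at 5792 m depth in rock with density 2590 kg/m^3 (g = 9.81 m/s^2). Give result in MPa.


P = rho * g * z / 1e6
= 2590 * 9.81 * 5792 / 1e6
= 147162556.8 / 1e6
= 147.1626 MPa

147.1626


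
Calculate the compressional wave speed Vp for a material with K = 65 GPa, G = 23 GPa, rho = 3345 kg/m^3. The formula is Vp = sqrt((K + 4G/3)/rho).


First compute the effective modulus:
K + 4G/3 = 65e9 + 4*23e9/3 = 95666666666.67 Pa
Then divide by density:
95666666666.67 / 3345 = 28599900.3488 Pa/(kg/m^3)
Take the square root:
Vp = sqrt(28599900.3488) = 5347.89 m/s

5347.89


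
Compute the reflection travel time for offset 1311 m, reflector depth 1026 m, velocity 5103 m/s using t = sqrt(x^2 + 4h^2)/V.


x^2 + 4h^2 = 1311^2 + 4*1026^2 = 1718721 + 4210704 = 5929425
sqrt(5929425) = 2435.0411
t = 2435.0411 / 5103 = 0.4772 s

0.4772


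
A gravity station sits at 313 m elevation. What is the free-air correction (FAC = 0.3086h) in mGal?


FAC = 0.3086 * h
= 0.3086 * 313
= 96.5918 mGal

96.5918


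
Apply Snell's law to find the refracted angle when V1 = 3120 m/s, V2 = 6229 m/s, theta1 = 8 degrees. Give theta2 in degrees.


sin(theta1) = sin(8 deg) = 0.139173
sin(theta2) = V2/V1 * sin(theta1) = 6229/3120 * 0.139173 = 0.277856
theta2 = arcsin(0.277856) = 16.1323 degrees

16.1323


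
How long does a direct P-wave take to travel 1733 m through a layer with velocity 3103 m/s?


t = x / V
= 1733 / 3103
= 0.5585 s

0.5585


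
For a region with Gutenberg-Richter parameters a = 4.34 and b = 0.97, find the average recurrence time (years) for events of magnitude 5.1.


log10(N) = 4.34 - 0.97*5.1 = -0.607
N = 10^-0.607 = 0.247172
T = 1/N = 1/0.247172 = 4.0458 years

4.0458


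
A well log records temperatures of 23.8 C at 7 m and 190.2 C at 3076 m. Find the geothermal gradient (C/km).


dT = 190.2 - 23.8 = 166.4 C
dz = 3076 - 7 = 3069 m
gradient = dT/dz * 1000 = 166.4/3069 * 1000 = 54.2196 C/km

54.2196


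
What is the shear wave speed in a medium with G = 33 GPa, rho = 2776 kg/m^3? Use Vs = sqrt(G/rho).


Convert G to Pa: G = 33e9 Pa
Compute G/rho = 33e9 / 2776 = 11887608.0692
Vs = sqrt(11887608.0692) = 3447.84 m/s

3447.84


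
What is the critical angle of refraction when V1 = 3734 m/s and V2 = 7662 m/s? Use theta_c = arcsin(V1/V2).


V1/V2 = 3734/7662 = 0.48734
theta_c = arcsin(0.48734) = 29.1659 degrees

29.1659


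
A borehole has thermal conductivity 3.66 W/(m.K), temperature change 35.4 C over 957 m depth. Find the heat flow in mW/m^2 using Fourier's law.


q = k * dT / dz * 1000
= 3.66 * 35.4 / 957 * 1000
= 0.135386 * 1000
= 135.3856 mW/m^2

135.3856


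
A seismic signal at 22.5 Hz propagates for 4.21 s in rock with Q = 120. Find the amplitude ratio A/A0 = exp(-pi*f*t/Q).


pi*f*t/Q = pi*22.5*4.21/120 = 2.479895
A/A0 = exp(-2.479895) = 0.083752

0.083752


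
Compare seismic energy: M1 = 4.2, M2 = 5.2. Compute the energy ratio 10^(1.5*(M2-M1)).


M2 - M1 = 5.2 - 4.2 = 1.0
1.5 * 1.0 = 1.5
ratio = 10^1.5 = 31.62

31.62


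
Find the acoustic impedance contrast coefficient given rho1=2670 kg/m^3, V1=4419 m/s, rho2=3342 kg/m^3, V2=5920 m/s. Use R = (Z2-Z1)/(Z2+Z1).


Z1 = 2670 * 4419 = 11798730
Z2 = 3342 * 5920 = 19784640
R = (19784640 - 11798730) / (19784640 + 11798730) = 7985910 / 31583370 = 0.2529

0.2529


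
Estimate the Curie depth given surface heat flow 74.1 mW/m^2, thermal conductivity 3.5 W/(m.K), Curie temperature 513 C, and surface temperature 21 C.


T_Curie - T_surf = 513 - 21 = 492 C
Convert q to W/m^2: 74.1 mW/m^2 = 0.0741 W/m^2
d = 492 * 3.5 / 0.0741 = 23238.87 m

23238.87


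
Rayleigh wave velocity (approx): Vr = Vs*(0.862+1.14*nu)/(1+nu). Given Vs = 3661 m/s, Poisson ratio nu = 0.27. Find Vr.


Numerator factor = 0.862 + 1.14*0.27 = 1.1698
Denominator = 1 + 0.27 = 1.27
Vr = 3661 * 1.1698 / 1.27 = 3372.16 m/s

3372.16


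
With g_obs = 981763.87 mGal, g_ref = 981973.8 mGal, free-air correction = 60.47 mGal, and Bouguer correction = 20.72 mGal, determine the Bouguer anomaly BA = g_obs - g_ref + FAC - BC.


BA = g_obs - g_ref + FAC - BC
= 981763.87 - 981973.8 + 60.47 - 20.72
= -170.18 mGal

-170.18


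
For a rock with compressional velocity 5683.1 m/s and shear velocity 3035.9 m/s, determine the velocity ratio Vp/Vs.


Vp/Vs = 5683.1 / 3035.9
= 1.872

1.872


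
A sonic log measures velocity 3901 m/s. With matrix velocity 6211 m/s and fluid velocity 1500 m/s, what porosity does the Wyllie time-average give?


1/V - 1/Vm = 1/3901 - 1/6211 = 9.534e-05
1/Vf - 1/Vm = 1/1500 - 1/6211 = 0.00050566
phi = 9.534e-05 / 0.00050566 = 0.1885

0.1885


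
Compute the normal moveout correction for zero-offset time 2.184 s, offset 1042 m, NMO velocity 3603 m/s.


x/Vnmo = 1042/3603 = 0.289203
(x/Vnmo)^2 = 0.083639
t0^2 = 4.769856
sqrt(4.769856 + 0.083639) = 2.203065
dt = 2.203065 - 2.184 = 0.019065

0.019065


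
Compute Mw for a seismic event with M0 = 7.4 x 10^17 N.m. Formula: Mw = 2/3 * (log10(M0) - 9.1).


log10(M0) = log10(7.4 x 10^17) = 17.8692
Mw = 2/3 * (17.8692 - 9.1)
= 2/3 * 8.7692
= 5.85

5.85


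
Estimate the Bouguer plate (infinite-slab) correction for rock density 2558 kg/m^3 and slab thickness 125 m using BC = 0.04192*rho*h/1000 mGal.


BC = 0.04192 * rho * h / 1000
= 0.04192 * 2558 * 125 / 1000
= 13.4039 mGal

13.4039


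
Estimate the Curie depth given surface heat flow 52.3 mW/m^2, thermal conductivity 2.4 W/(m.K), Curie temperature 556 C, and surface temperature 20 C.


T_Curie - T_surf = 556 - 20 = 536 C
Convert q to W/m^2: 52.3 mW/m^2 = 0.0523 W/m^2
d = 536 * 2.4 / 0.0523 = 24596.56 m

24596.56


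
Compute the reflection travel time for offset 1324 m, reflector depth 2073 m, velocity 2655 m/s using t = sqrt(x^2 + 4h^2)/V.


x^2 + 4h^2 = 1324^2 + 4*2073^2 = 1752976 + 17189316 = 18942292
sqrt(18942292) = 4352.2743
t = 4352.2743 / 2655 = 1.6393 s

1.6393


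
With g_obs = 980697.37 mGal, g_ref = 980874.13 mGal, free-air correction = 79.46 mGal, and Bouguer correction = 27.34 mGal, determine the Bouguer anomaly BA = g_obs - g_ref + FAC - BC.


BA = g_obs - g_ref + FAC - BC
= 980697.37 - 980874.13 + 79.46 - 27.34
= -124.64 mGal

-124.64


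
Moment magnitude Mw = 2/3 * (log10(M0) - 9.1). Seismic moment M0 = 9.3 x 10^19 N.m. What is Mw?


log10(M0) = log10(9.3 x 10^19) = 19.9685
Mw = 2/3 * (19.9685 - 9.1)
= 2/3 * 10.8685
= 7.25

7.25


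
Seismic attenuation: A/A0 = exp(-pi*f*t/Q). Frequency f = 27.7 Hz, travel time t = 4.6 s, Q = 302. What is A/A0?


pi*f*t/Q = pi*27.7*4.6/302 = 1.325502
A/A0 = exp(-1.325502) = 0.265669

0.265669


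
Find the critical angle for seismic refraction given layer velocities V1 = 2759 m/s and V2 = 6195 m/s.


V1/V2 = 2759/6195 = 0.445359
theta_c = arcsin(0.445359) = 26.4463 degrees

26.4463


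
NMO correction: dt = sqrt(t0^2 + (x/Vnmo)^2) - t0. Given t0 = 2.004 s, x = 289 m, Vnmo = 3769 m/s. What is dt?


x/Vnmo = 289/3769 = 0.076678
(x/Vnmo)^2 = 0.00588
t0^2 = 4.016016
sqrt(4.016016 + 0.00588) = 2.005466
dt = 2.005466 - 2.004 = 0.001466

0.001466


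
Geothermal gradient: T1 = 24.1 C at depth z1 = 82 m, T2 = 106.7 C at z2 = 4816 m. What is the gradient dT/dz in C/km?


dT = 106.7 - 24.1 = 82.6 C
dz = 4816 - 82 = 4734 m
gradient = dT/dz * 1000 = 82.6/4734 * 1000 = 17.4482 C/km

17.4482


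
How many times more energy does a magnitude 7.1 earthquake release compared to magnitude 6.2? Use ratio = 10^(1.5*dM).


M2 - M1 = 7.1 - 6.2 = 0.9
1.5 * 0.9 = 1.35
ratio = 10^1.35 = 22.39

22.39


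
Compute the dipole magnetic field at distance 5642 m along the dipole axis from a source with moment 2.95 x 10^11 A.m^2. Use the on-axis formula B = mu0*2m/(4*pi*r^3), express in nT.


m = 2.95 x 10^11 = 295000000000 A.m^2
2m = 590000000000 A.m^2
r^3 = 5642^3 = 179597069288
B = (4pi*10^-7) * 590000000000 / (4*pi * 179597069288) * 1e9
= 741415.866247 / 2256883333925.75 * 1e9
= 328.5132 nT

328.5132


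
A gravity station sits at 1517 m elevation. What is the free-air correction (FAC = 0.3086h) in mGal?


FAC = 0.3086 * h
= 0.3086 * 1517
= 468.1462 mGal

468.1462


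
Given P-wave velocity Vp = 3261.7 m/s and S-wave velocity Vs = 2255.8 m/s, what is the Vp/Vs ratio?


Vp/Vs = 3261.7 / 2255.8
= 1.4459

1.4459


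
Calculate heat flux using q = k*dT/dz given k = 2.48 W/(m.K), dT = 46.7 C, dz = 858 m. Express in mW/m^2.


q = k * dT / dz * 1000
= 2.48 * 46.7 / 858 * 1000
= 0.134984 * 1000
= 134.9837 mW/m^2

134.9837


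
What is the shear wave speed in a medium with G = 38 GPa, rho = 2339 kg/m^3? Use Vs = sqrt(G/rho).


Convert G to Pa: G = 38e9 Pa
Compute G/rho = 38e9 / 2339 = 16246259.0851
Vs = sqrt(16246259.0851) = 4030.66 m/s

4030.66


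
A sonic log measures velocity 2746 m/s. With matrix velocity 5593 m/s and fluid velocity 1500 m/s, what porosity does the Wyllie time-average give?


1/V - 1/Vm = 1/2746 - 1/5593 = 0.00018537
1/Vf - 1/Vm = 1/1500 - 1/5593 = 0.00048787
phi = 0.00018537 / 0.00048787 = 0.38

0.38


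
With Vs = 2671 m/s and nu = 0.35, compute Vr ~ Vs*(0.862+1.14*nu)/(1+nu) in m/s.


Numerator factor = 0.862 + 1.14*0.35 = 1.261
Denominator = 1 + 0.35 = 1.35
Vr = 2671 * 1.261 / 1.35 = 2494.91 m/s

2494.91


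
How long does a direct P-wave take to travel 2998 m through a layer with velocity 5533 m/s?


t = x / V
= 2998 / 5533
= 0.5418 s

0.5418


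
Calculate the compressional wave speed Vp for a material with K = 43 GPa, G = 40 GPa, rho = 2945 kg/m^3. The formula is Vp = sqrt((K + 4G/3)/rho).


First compute the effective modulus:
K + 4G/3 = 43e9 + 4*40e9/3 = 96333333333.33 Pa
Then divide by density:
96333333333.33 / 2945 = 32710809.2813 Pa/(kg/m^3)
Take the square root:
Vp = sqrt(32710809.2813) = 5719.34 m/s

5719.34


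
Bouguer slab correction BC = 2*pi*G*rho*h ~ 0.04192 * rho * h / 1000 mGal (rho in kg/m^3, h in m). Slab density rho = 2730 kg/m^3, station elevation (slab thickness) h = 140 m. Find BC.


BC = 0.04192 * rho * h / 1000
= 0.04192 * 2730 * 140 / 1000
= 16.0218 mGal

16.0218


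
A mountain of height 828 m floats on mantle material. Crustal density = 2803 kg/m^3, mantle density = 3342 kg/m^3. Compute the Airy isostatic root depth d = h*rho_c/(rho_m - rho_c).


rho_m - rho_c = 3342 - 2803 = 539
d = 828 * 2803 / 539
= 2320884 / 539
= 4305.91 m

4305.91


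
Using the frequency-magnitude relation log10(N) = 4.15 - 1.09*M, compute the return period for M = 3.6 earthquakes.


log10(N) = 4.15 - 1.09*3.6 = 0.226
N = 10^0.226 = 1.682674
T = 1/N = 1/1.682674 = 0.5943 years

0.5943


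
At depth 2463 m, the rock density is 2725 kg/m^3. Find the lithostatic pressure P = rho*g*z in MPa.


P = rho * g * z / 1e6
= 2725 * 9.81 * 2463 / 1e6
= 65841531.75 / 1e6
= 65.8415 MPa

65.8415


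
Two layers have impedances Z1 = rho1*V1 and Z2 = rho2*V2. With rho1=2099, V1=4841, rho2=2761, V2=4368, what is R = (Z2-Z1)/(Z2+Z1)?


Z1 = 2099 * 4841 = 10161259
Z2 = 2761 * 4368 = 12060048
R = (12060048 - 10161259) / (12060048 + 10161259) = 1898789 / 22221307 = 0.0854

0.0854


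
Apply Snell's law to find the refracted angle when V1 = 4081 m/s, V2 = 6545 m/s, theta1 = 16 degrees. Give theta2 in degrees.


sin(theta1) = sin(16 deg) = 0.275637
sin(theta2) = V2/V1 * sin(theta1) = 6545/4081 * 0.275637 = 0.44206
theta2 = arcsin(0.44206) = 26.2354 degrees

26.2354


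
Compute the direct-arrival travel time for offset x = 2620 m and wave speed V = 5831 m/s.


t = x / V
= 2620 / 5831
= 0.4493 s

0.4493


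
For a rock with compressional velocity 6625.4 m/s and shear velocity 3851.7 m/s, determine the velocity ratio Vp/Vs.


Vp/Vs = 6625.4 / 3851.7
= 1.7201

1.7201


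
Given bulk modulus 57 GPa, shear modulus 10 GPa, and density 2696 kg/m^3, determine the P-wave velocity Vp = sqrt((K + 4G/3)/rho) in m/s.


First compute the effective modulus:
K + 4G/3 = 57e9 + 4*10e9/3 = 70333333333.33 Pa
Then divide by density:
70333333333.33 / 2696 = 26088031.6518 Pa/(kg/m^3)
Take the square root:
Vp = sqrt(26088031.6518) = 5107.64 m/s

5107.64


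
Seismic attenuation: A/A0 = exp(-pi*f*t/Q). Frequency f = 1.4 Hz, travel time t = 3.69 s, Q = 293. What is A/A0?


pi*f*t/Q = pi*1.4*3.69/293 = 0.055391
A/A0 = exp(-0.055391) = 0.946115

0.946115


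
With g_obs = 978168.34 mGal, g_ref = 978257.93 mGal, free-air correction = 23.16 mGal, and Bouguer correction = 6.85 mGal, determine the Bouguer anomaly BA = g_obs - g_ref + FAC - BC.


BA = g_obs - g_ref + FAC - BC
= 978168.34 - 978257.93 + 23.16 - 6.85
= -73.28 mGal

-73.28


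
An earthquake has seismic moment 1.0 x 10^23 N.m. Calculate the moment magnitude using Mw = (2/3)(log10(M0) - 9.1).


log10(M0) = log10(1.0 x 10^23) = 23.0
Mw = 2/3 * (23.0 - 9.1)
= 2/3 * 13.9
= 9.27

9.27


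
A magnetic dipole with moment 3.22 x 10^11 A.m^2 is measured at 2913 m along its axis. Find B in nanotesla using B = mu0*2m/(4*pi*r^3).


m = 3.22 x 10^11 = 322000000000 A.m^2
2m = 644000000000 A.m^2
r^3 = 2913^3 = 24718462497
B = (4pi*10^-7) * 644000000000 / (4*pi * 24718462497) * 1e9
= 809274.267565 / 310621360754.44 * 1e9
= 2605.34 nT

2605.34


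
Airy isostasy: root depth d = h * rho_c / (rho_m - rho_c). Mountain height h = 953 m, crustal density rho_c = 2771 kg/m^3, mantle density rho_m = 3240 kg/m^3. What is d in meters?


rho_m - rho_c = 3240 - 2771 = 469
d = 953 * 2771 / 469
= 2640763 / 469
= 5630.62 m

5630.62


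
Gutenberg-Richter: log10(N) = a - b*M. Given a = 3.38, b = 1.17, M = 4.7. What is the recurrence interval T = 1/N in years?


log10(N) = 3.38 - 1.17*4.7 = -2.119
N = 10^-2.119 = 0.007603
T = 1/N = 1/0.007603 = 131.5225 years

131.5225


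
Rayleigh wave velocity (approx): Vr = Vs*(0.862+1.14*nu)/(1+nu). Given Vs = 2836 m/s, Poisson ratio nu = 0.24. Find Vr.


Numerator factor = 0.862 + 1.14*0.24 = 1.1356
Denominator = 1 + 0.24 = 1.24
Vr = 2836 * 1.1356 / 1.24 = 2597.23 m/s

2597.23


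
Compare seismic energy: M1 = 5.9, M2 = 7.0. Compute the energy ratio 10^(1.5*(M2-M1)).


M2 - M1 = 7.0 - 5.9 = 1.1
1.5 * 1.1 = 1.65
ratio = 10^1.65 = 44.67

44.67


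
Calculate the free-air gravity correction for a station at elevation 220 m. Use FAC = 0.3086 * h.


FAC = 0.3086 * h
= 0.3086 * 220
= 67.892 mGal

67.892


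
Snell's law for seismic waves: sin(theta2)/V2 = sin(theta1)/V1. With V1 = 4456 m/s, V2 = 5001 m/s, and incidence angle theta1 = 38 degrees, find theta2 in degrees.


sin(theta1) = sin(38 deg) = 0.615661
sin(theta2) = V2/V1 * sin(theta1) = 5001/4456 * 0.615661 = 0.690961
theta2 = arcsin(0.690961) = 43.7062 degrees

43.7062


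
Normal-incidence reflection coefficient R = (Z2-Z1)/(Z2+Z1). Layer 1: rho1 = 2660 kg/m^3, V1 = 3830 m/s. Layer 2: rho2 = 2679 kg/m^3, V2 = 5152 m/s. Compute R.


Z1 = 2660 * 3830 = 10187800
Z2 = 2679 * 5152 = 13802208
R = (13802208 - 10187800) / (13802208 + 10187800) = 3614408 / 23990008 = 0.1507

0.1507


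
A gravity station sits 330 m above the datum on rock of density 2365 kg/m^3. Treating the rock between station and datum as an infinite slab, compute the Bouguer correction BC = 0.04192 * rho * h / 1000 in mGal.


BC = 0.04192 * rho * h / 1000
= 0.04192 * 2365 * 330 / 1000
= 32.7165 mGal

32.7165


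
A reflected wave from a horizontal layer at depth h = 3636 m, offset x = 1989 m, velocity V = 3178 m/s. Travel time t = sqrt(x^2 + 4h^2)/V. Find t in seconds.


x^2 + 4h^2 = 1989^2 + 4*3636^2 = 3956121 + 52881984 = 56838105
sqrt(56838105) = 7539.1051
t = 7539.1051 / 3178 = 2.3723 s

2.3723


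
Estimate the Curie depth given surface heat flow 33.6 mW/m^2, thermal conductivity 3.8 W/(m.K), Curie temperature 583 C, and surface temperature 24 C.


T_Curie - T_surf = 583 - 24 = 559 C
Convert q to W/m^2: 33.6 mW/m^2 = 0.0336 W/m^2
d = 559 * 3.8 / 0.0336 = 63220.24 m

63220.24


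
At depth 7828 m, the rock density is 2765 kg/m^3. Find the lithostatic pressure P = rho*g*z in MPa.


P = rho * g * z / 1e6
= 2765 * 9.81 * 7828 / 1e6
= 212331760.2 / 1e6
= 212.3318 MPa

212.3318


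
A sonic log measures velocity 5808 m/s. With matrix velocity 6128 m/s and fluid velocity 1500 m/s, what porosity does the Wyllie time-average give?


1/V - 1/Vm = 1/5808 - 1/6128 = 8.99e-06
1/Vf - 1/Vm = 1/1500 - 1/6128 = 0.00050348
phi = 8.99e-06 / 0.00050348 = 0.0179

0.0179


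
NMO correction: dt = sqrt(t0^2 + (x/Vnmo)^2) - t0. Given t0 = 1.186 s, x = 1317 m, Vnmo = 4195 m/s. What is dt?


x/Vnmo = 1317/4195 = 0.313945
(x/Vnmo)^2 = 0.098562
t0^2 = 1.406596
sqrt(1.406596 + 0.098562) = 1.226849
dt = 1.226849 - 1.186 = 0.040849

0.040849


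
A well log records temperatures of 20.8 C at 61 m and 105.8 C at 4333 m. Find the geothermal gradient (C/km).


dT = 105.8 - 20.8 = 85.0 C
dz = 4333 - 61 = 4272 m
gradient = dT/dz * 1000 = 85.0/4272 * 1000 = 19.897 C/km

19.897


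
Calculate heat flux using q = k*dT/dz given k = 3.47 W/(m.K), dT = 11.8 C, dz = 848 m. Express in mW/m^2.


q = k * dT / dz * 1000
= 3.47 * 11.8 / 848 * 1000
= 0.048285 * 1000
= 48.2854 mW/m^2

48.2854


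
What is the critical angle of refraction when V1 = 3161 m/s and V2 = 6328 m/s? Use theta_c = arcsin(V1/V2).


V1/V2 = 3161/6328 = 0.499526
theta_c = arcsin(0.499526) = 29.9686 degrees

29.9686


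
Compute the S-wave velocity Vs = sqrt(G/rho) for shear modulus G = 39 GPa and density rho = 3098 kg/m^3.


Convert G to Pa: G = 39e9 Pa
Compute G/rho = 39e9 / 3098 = 12588766.9464
Vs = sqrt(12588766.9464) = 3548.07 m/s

3548.07


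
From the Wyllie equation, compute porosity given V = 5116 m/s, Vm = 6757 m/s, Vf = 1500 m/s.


1/V - 1/Vm = 1/5116 - 1/6757 = 4.747e-05
1/Vf - 1/Vm = 1/1500 - 1/6757 = 0.00051867
phi = 4.747e-05 / 0.00051867 = 0.0915

0.0915


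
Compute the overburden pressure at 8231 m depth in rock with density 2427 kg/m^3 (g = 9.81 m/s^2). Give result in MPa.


P = rho * g * z / 1e6
= 2427 * 9.81 * 8231 / 1e6
= 195970808.97 / 1e6
= 195.9708 MPa

195.9708


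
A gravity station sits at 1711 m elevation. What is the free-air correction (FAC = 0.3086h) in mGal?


FAC = 0.3086 * h
= 0.3086 * 1711
= 528.0146 mGal

528.0146


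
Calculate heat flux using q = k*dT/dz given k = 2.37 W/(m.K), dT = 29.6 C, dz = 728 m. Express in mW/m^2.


q = k * dT / dz * 1000
= 2.37 * 29.6 / 728 * 1000
= 0.096363 * 1000
= 96.3626 mW/m^2

96.3626


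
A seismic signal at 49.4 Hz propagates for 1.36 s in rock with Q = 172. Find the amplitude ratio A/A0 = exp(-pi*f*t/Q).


pi*f*t/Q = pi*49.4*1.36/172 = 1.227121
A/A0 = exp(-1.227121) = 0.293135

0.293135


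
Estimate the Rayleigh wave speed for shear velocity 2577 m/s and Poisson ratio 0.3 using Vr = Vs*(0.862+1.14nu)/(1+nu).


Numerator factor = 0.862 + 1.14*0.3 = 1.204
Denominator = 1 + 0.3 = 1.3
Vr = 2577 * 1.204 / 1.3 = 2386.7 m/s

2386.7
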